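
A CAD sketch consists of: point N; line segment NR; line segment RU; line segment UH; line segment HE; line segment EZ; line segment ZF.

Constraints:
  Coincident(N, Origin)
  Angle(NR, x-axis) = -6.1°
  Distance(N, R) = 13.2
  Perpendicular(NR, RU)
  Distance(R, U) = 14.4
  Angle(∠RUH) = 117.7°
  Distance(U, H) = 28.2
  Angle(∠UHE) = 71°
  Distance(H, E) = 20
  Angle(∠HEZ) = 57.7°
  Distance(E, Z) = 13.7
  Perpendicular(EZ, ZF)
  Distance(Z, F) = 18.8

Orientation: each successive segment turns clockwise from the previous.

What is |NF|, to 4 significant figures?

31.98

N is at the origin; NR runs at -6.1° with length 13.2, so R = (13.13, -1.403). NR ⟂ RU, so RU runs at -96.10°; with |RU| = 14.4, U = (11.60, -15.72). ∠RUH = 117.7° gives UH at -158.4° from the x-axis; with |UH| = 28.2, H = (-14.62, -26.10). ∠UHE = 71.0° gives HE at 92.60° from the x-axis; with |HE| = 20.0, E = (-15.53, -6.123). ∠HEZ = 57.7° gives EZ at -29.70° from the x-axis; with |EZ| = 13.7, Z = (-3.632, -12.91). EZ is perpendicular to ZF, so ZF runs at -119.7°; with |ZF| = 18.8, F = (-12.95, -29.24). Then |NF| = |F − N| = 31.98.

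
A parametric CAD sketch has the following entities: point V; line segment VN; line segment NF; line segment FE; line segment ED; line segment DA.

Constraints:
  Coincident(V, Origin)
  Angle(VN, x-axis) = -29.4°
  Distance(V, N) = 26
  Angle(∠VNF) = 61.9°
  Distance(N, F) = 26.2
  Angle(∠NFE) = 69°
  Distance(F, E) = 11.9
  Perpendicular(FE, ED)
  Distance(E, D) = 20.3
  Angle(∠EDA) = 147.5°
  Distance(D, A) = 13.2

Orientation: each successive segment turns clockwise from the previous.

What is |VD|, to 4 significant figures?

21.23

∠NFE = 69.0° gives FE at 101.5° from the x-axis; with |FE| = 11.9, E = (-1.818, -15.18). FE ⟂ ED, so ED runs at 11.50°; with |ED| = 20.3, D = (18.07, -11.13). Then |VD| = |D − V| = 21.23.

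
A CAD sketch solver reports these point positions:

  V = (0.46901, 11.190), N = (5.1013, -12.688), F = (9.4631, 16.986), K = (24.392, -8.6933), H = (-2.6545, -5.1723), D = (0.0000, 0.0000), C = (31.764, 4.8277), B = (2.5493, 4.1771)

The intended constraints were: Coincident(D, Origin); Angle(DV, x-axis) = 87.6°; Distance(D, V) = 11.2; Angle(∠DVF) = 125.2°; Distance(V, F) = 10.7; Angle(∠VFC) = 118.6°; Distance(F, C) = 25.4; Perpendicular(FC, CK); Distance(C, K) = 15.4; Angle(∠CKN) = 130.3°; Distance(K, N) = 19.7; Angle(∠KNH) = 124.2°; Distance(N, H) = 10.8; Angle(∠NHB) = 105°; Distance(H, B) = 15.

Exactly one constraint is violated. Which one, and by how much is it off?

Distance(H, B) = 15 — off by 4.30.

D = (0.00, 0.00) ✓; DV at 87.60° ✓; |DV| = 11.20 ✓; ∠DVF = 125.2° ✓; |VF| = 10.70 ✓; ∠VFC = 118.6° ✓; |FC| = 25.40 ✓; ∠(FC, CK) = 90.00° ✓; |CK| = 15.40 ✓; ∠CKN = 130.3° ✓; |KN| = 19.70 ✓; ∠KNH = 124.2° ✓; |NH| = 10.80 ✓; ∠NHB = 105.0° ✓; |HB| = 10.70 ✗.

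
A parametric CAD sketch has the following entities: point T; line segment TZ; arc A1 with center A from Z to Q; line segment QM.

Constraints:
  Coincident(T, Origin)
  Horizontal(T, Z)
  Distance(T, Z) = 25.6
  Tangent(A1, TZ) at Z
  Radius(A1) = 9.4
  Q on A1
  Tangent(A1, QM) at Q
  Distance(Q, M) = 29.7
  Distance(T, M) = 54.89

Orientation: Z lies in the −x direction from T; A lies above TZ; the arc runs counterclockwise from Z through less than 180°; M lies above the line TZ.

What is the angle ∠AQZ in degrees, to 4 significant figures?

21.37°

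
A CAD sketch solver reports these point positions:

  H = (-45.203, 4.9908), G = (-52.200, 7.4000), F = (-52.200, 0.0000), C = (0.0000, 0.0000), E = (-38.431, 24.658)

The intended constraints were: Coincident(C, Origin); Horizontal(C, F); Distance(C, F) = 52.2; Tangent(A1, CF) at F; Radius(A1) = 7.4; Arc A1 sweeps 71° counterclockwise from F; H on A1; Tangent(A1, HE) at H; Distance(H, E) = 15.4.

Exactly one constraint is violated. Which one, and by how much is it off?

Distance(H, E) = 15.4 — off by 5.40.

C = (0.00, 0.00) ✓; C.y = 0.00, F.y = 0.00 ✓; |CF| = 52.20 ✓; ∠(GF, FC) = 90.00° ✓; |GF| = 7.400 ✓; bearing(G→H) − bearing(G→F) = 71.00° ✓; |GH| = 7.400 ✓; ∠(GH, HE) = 90.00° ✓; |HE| = 20.80 ✗.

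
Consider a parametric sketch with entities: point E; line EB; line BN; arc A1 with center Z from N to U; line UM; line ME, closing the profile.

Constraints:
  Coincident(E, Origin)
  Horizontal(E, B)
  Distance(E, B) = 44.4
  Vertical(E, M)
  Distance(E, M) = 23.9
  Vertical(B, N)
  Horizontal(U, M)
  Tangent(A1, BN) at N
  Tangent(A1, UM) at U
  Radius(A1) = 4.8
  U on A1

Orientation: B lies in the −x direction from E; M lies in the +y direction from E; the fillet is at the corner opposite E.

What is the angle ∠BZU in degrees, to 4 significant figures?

165.9°

The virtual corner opposite E is at (-44.40, 23.90). The tangent condition forces ZN to be normal to BN and the tangent condition forces ZU to be normal to UM, with radius 4.8, so the center Z sits 4.8 in from both sides at Z = (-39.60, 19.10). That places the tangent points at N = (-44.40, 19.10) on BN and U = (-39.60, 23.90) on UM. Then cos ∠BZU = ZB·ZU / (|ZB||ZU|), giving 165.9°.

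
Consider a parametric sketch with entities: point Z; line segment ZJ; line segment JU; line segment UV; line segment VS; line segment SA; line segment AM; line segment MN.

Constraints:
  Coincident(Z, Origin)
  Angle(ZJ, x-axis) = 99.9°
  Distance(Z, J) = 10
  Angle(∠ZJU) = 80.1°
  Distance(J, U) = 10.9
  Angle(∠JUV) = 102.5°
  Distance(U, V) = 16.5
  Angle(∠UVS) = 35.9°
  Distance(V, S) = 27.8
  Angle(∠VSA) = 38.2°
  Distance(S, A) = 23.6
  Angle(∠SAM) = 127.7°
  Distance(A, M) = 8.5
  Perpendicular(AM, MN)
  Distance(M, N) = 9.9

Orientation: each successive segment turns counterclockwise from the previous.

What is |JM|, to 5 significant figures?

22.853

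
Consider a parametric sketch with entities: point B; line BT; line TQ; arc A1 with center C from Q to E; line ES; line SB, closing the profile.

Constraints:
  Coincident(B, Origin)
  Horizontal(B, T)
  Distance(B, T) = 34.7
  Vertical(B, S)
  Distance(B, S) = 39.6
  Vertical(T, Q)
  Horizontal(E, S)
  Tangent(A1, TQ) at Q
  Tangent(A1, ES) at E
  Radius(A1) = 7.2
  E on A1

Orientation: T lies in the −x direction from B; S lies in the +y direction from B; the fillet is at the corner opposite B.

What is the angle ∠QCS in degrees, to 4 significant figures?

165.3°

B is at the origin; B and T share the same y with |BT| = 34.7 and T on the −x side, so T = (-34.70, 0.000). B and S share the same x with |BS| = 39.6 and S on the +y side, so S = (0.000, 39.60). The virtual corner opposite B is at (-34.70, 39.60). Tangency of A1 to TQ means the radius CQ is perpendicular to TQ and the tangent condition forces CE to be normal to ES, with radius 7.2, so the center C sits 7.2 in from both sides at C = (-27.50, 32.40). That places the tangent points at Q = (-34.70, 32.40) on TQ and E = (-27.50, 39.60) on ES. Then cos ∠QCS = CQ·CS / (|CQ||CS|), giving 165.3°.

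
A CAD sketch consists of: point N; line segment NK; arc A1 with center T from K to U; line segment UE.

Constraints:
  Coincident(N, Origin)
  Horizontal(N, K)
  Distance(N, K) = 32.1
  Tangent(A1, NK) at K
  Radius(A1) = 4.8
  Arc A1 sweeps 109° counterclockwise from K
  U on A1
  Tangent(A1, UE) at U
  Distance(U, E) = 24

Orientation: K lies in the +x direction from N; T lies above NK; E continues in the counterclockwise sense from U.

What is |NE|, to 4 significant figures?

40.93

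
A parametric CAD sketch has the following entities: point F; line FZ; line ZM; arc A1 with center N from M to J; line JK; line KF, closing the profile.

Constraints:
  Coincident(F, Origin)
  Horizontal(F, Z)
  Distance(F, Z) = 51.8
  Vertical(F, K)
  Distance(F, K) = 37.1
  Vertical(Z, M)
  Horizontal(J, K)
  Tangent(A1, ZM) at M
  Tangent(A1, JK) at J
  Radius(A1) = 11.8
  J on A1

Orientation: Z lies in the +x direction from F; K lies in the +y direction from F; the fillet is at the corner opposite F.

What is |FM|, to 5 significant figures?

57.648

The virtual corner opposite F is at (51.800, 37.100). A1 meets ZM tangentially, so NM is at right angles to ZM and the tangent condition forces NJ to be normal to JK, with radius 11.8, so the center N sits 11.8 in from both sides at N = (40.000, 25.300). That places the tangent points at M = (51.800, 25.300) on ZM and J = (40.000, 37.100) on JK. Then |FM| = |M − F| = 57.648.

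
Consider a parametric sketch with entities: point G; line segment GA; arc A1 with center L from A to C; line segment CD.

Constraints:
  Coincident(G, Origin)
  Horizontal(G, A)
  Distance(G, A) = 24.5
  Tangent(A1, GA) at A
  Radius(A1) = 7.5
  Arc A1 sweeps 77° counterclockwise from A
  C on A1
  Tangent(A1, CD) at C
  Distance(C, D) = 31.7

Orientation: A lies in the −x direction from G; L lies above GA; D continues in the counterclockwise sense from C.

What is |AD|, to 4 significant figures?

39.44

G is at the origin; GA is horizontal with |GA| = 24.5 and A on the −x side, so A = (-24.50, 0.000). The tangent condition forces LA to be normal to GA, so L = A + (0, 7.5) = (-24.50, 7.500). On A1, A sits at bearing -90° from L; a 77° counterclockwise sweep puts C at bearing -13°, so C = L + 7.5·(cos -13°, sin -13°) = (-17.19, 5.813). Tangency of A1 to CD means the radius LC is perpendicular to CD, so CD runs along (−sin -13°, cos -13°); with |CD| = 31.7, D = (-10.06, 36.70). Then |AD| = |D − A| = 39.44.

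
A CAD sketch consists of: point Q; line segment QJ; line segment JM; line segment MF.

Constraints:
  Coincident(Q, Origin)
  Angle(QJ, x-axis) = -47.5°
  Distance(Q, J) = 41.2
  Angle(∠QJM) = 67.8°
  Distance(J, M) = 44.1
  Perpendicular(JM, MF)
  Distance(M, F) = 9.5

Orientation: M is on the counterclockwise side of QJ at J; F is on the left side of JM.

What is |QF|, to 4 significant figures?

40.43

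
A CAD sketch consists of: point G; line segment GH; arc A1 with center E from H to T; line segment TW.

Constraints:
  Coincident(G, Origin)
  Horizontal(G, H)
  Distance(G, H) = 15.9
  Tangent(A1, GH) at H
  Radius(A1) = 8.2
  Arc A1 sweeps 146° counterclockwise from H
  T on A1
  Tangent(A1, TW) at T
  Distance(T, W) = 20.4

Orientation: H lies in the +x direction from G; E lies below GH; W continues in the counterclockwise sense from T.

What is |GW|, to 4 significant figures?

38.65

G is at the origin; G and H share the same y with |GH| = 15.9 and H on the +x side, so H = (15.90, 0.000). Tangency of A1 to GH means the radius EH is perpendicular to GH, so E = H + (0, -8.2) = (15.90, -8.200). On A1, H sits at bearing 90° from E; a 146° counterclockwise sweep puts T at bearing 236°, so T = E + 8.2·(cos 236°, sin 236°) = (11.31, -15.00). The tangent condition forces ET to be normal to TW, so TW runs along (−sin 236°, cos 236°); with |TW| = 20.4, W = (28.23, -26.41). Then |GW| = |W − G| = 38.65.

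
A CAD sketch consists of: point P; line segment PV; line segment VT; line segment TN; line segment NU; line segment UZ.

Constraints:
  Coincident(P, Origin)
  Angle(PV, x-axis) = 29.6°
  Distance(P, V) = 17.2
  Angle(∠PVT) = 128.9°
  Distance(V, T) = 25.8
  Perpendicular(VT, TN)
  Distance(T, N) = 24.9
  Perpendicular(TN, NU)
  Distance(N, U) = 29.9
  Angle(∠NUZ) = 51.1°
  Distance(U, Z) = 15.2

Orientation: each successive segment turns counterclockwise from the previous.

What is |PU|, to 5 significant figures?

13.322

P is at the origin; PV runs at 29.6° with length 17.2, so V = (14.955, 8.4958). ∠PVT = 128.9° gives VT at 80.700° from the x-axis; with |VT| = 25.8, T = (19.125, 33.957). VT ⟂ TN, so TN runs at 170.70°; with |TN| = 24.9, N = (-5.4480, 37.981). TN ⟂ NU, so NU runs at -99.300°; with |NU| = 29.9, U = (-10.280, 8.4736). Then |PU| = |U − P| = 13.322.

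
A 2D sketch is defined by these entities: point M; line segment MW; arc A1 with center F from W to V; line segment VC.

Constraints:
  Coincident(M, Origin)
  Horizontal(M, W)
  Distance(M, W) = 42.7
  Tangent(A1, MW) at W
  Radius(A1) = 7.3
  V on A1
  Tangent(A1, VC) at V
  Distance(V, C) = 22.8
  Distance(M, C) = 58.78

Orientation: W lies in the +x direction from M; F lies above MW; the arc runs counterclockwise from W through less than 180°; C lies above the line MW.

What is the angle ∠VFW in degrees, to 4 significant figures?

88.46°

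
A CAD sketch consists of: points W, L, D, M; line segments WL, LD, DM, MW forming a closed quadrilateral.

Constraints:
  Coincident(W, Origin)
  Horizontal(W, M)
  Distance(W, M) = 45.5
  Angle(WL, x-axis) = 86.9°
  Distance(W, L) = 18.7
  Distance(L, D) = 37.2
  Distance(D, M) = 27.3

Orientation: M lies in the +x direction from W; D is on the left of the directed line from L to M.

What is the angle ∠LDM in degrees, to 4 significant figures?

95.62°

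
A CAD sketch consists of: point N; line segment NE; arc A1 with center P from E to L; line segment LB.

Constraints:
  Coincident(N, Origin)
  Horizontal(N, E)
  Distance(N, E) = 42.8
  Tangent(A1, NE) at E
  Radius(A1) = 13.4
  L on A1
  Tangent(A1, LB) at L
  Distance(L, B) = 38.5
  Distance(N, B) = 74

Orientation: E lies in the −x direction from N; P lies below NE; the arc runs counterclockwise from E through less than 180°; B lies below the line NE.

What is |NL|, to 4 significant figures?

58.08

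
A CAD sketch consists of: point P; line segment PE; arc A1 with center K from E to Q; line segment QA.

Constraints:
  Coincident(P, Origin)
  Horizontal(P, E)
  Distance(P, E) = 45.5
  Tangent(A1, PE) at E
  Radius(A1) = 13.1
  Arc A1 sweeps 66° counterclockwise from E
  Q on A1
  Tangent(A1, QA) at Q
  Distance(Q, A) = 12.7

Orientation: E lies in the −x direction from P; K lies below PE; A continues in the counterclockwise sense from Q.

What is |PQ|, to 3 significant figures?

58.0

P is at the origin; P and E share the same y with |PE| = 45.5 and E on the −x side, so E = (-45.5, 0.00). The tangent condition forces KE to be normal to PE, so K = E + (0, -13.1) = (-45.5, -13.1). On A1, E sits at bearing 90° from K; a 66° counterclockwise sweep puts Q at bearing 156°, so Q = K + 13.1·(cos 156°, sin 156°) = (-57.5, -7.77). Then |PQ| = |Q − P| = 58.0.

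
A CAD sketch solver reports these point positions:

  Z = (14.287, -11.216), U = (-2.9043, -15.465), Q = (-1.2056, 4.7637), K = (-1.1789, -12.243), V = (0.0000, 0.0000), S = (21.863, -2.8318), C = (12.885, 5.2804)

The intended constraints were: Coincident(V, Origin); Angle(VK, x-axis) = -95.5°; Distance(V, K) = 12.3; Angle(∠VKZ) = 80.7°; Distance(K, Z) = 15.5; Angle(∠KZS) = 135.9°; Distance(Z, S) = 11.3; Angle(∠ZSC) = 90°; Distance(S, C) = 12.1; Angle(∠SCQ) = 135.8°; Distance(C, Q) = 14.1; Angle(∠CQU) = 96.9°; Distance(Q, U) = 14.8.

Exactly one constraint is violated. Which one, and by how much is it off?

Distance(Q, U) = 14.8 — off by 5.50.

V = (0.00, 0.00) ✓; VK at -95.50° ✓; |VK| = 12.30 ✓; ∠VKZ = 80.70° ✓; |KZ| = 15.50 ✓; ∠KZS = 135.9° ✓; |ZS| = 11.30 ✓; ∠ZSC = 90.00° ✓; |SC| = 12.10 ✓; ∠SCQ = 135.8° ✓; |CQ| = 14.10 ✓; ∠CQU = 96.90° ✓; |QU| = 20.30 ✗.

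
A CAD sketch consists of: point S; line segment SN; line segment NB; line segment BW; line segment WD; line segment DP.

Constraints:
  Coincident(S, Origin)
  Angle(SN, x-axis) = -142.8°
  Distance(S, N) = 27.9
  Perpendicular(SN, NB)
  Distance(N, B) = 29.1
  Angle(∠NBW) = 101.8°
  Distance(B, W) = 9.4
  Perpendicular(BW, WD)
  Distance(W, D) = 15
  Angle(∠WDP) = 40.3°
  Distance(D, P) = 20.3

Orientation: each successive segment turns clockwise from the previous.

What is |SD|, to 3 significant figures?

22.6

S is at the origin; SN runs at -142.8° with length 27.9, so N = (-22.2, -16.9). The perpendicularity gives NB at right angles to SN, so NB runs at 127°; with |NB| = 29.1, B = (-39.8, 6.31). ∠NBW = 101.8° gives BW at 49.0° from the x-axis; with |BW| = 9.4, W = (-33.7, 13.4). BW is perpendicular to WD, so WD runs at -41.0°; with |WD| = 15.0, D = (-22.3, 3.56). Then |SD| = |D − S| = 22.6.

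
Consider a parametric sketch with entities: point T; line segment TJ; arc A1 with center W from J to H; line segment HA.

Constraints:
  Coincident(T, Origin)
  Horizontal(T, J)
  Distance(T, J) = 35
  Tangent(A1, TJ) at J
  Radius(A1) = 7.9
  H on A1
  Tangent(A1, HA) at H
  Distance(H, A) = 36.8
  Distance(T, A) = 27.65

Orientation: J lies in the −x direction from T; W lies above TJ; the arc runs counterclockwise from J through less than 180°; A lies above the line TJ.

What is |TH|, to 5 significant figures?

29.642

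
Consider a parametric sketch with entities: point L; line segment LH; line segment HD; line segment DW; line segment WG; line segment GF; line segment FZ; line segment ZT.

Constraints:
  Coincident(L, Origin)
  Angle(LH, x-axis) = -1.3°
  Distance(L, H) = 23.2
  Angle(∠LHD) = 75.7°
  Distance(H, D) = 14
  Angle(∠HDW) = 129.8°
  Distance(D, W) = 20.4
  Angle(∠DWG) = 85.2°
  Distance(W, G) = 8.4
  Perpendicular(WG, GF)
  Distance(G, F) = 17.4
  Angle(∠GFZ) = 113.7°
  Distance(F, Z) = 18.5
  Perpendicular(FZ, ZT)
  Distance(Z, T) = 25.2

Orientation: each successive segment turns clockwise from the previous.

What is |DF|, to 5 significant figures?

7.3056

∠DWG = 85.2° gives WG at 109.40° from the x-axis; with |WG| = 8.4, G = (-1.9683, -14.450). The perpendicularity gives GF at right angles to WG, so GF runs at 19.400°; with |GF| = 17.4, F = (14.444, -8.6704). Then |DF| = |F − D| = 7.3056.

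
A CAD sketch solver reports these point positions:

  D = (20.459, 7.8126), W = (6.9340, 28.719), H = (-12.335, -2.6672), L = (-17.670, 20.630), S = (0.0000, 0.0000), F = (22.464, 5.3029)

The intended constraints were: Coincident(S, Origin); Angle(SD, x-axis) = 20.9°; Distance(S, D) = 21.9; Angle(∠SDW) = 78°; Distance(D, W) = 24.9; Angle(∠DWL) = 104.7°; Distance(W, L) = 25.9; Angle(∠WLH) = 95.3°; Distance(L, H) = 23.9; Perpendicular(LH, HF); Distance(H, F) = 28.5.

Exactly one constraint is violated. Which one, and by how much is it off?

Distance(H, F) = 28.5 — off by 7.20.

S = (0.00, 0.00) ✓; SD at 20.90° ✓; |SD| = 21.90 ✓; ∠SDW = 78.00° ✓; |DW| = 24.90 ✓; ∠DWL = 104.7° ✓; |WL| = 25.90 ✓; ∠WLH = 95.30° ✓; |LH| = 23.90 ✓; ∠(LH, HF) = 90.00° ✓; |HF| = 35.70 ✗.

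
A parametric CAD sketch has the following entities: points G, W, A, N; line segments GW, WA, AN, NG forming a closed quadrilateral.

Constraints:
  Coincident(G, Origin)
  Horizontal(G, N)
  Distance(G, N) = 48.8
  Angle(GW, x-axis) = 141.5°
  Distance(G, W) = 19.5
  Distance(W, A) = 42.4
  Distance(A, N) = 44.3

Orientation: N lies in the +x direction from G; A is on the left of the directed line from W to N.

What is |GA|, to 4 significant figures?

40.19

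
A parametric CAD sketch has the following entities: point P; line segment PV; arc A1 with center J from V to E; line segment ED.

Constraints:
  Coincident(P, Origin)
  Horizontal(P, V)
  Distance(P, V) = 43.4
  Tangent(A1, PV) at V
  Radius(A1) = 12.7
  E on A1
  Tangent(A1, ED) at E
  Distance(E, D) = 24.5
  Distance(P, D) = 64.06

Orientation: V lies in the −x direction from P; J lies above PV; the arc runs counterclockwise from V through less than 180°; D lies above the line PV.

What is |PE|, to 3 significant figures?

40.1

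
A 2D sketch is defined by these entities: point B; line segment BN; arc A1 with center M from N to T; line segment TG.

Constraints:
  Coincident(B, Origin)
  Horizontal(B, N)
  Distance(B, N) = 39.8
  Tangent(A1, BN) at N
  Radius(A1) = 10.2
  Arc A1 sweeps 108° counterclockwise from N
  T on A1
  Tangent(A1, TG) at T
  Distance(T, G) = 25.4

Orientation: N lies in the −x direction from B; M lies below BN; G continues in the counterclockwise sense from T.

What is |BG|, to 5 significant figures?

56.052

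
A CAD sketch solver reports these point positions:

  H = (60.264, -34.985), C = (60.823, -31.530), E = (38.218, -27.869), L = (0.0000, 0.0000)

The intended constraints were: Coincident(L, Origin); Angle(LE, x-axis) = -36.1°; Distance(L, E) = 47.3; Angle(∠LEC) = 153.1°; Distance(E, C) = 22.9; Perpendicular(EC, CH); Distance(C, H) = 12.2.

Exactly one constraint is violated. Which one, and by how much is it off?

Distance(C, H) = 12.2 — off by 8.70.

L = (0.00, 0.00) ✓; LE at -36.10° ✓; |LE| = 47.30 ✓; ∠LEC = 153.1° ✓; |EC| = 22.90 ✓; ∠(EC, CH) = 89.99° ✓; |CH| = 3.500 ✗.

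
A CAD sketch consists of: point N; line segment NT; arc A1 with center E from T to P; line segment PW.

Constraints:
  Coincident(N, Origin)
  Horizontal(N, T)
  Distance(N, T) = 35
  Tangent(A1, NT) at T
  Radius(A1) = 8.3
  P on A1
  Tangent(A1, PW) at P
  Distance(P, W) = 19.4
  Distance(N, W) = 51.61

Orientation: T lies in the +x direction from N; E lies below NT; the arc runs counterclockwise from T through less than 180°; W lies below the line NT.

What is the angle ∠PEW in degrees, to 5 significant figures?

66.837°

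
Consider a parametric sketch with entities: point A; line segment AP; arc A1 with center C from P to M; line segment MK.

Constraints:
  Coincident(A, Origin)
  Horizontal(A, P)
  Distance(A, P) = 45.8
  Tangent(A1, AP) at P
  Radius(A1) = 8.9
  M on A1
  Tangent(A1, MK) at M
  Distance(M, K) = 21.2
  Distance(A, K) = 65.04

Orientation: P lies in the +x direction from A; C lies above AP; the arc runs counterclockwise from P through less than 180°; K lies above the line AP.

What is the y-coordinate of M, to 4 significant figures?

7.123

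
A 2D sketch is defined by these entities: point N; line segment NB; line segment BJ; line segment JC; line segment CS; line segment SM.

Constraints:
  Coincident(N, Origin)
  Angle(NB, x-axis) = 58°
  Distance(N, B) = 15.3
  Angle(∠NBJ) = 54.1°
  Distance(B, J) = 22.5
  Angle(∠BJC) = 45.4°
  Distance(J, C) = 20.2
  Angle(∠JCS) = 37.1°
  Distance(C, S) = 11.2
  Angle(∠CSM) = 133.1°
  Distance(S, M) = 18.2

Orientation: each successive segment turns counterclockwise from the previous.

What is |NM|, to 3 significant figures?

25.1

∠JCS = 37.1° gives CS at 101° from the x-axis; with |CS| = 11.2, S = (-1.42, 9.04). ∠CSM = 133.1° gives SM at 148° from the x-axis; with |SM| = 18.2, M = (-16.9, 18.6). Then |NM| = |M − N| = 25.1.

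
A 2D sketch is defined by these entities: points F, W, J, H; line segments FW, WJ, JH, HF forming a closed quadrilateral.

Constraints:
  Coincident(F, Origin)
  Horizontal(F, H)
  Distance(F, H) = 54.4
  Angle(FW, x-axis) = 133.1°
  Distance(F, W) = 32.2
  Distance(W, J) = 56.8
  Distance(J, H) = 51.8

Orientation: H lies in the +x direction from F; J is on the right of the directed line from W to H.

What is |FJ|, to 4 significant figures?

25.80

F is at the origin; FH is horizontal with |FH| = 54.4 and H in +x, so H = (54.4, 0). FW runs at 133.1° with |FW| = 32.2, so W = (-22.00, 23.51). J is determined by |WJ| = 56.8 and |JH| = 51.8 together: it lies at the intersection of circle(W, 56.8) and circle(H, 51.8). With |WH| = 79.94, the foot of the radical line on WH is 43.37 from W and the perpendicular offset is √(56.8² − 43.37²) = 36.68. Taking the right-of-WH solution: J = (8.656, -24.30).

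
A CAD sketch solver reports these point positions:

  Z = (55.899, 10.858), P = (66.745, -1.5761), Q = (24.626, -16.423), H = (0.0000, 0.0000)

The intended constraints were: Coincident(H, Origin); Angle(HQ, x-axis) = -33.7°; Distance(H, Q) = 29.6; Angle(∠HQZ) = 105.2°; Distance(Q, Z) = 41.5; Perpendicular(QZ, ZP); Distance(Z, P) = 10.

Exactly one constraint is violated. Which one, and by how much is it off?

Distance(Z, P) = 10 — off by 6.50.

H = (0.00, 0.00) ✓; HQ at -33.70° ✓; |HQ| = 29.60 ✓; ∠HQZ = 105.2° ✓; |QZ| = 41.50 ✓; ∠(QZ, ZP) = 90.00° ✓; |ZP| = 16.50 ✗.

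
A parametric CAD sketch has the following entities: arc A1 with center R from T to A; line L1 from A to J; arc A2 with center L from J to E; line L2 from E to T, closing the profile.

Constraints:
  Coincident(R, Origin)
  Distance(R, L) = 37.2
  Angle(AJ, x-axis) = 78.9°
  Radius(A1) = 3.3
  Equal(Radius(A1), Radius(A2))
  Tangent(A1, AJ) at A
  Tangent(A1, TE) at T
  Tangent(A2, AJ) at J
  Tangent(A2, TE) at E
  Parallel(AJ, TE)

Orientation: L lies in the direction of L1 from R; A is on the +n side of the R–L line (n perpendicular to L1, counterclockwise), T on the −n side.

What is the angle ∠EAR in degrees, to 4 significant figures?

79.94°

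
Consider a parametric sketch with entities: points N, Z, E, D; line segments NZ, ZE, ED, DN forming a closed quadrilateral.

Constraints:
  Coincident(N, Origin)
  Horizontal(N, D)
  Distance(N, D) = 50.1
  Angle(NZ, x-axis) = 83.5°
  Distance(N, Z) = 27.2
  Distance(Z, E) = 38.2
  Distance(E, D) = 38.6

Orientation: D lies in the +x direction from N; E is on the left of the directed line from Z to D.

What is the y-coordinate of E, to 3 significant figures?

37.2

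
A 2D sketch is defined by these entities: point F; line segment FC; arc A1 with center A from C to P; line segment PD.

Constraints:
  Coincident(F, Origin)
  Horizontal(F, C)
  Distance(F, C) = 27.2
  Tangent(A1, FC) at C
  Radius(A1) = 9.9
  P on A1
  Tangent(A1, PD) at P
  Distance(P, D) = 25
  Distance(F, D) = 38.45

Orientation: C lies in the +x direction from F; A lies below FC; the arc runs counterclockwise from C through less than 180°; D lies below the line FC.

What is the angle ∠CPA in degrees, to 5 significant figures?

45.716°

F is at the origin; F and C share the same y with |FC| = 27.2 and C on the +x side, so C = (27.200, 0.0000). The tangent condition forces AC to be normal to FC, so A = C + (0, -9.9) = (27.200, -9.9000). Since AP ⟂ PD (tangency), |AD| = √(9.9² + 25.0²) = 26.889 regardless of where P sits on A1. So D lies on both circle(F, 38.45) and circle(A, 26.889); the below-FC intersection is D = (16.678, -34.645). P is the foot of the tangent from D: P = (17.303, -9.6524).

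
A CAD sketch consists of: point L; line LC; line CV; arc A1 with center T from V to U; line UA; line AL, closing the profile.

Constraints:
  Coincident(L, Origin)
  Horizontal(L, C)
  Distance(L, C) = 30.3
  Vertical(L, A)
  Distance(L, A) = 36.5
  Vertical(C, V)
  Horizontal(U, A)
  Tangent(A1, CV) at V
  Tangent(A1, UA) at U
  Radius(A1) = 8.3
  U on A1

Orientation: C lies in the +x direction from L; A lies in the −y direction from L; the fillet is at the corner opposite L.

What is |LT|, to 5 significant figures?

35.766

L and A share the same x with |LA| = 36.5 and A on the −y side, so A = (0.0000, -36.500). The virtual corner opposite L is at (30.300, -36.500). Since A1 is tangent to CV there, TV ⟂ CV and A1 meets UA tangentially, so TU is at right angles to UA, with radius 8.3, so the center T sits 8.3 in from both sides at T = (22.000, -28.200). Then |LT| = |T − L| = 35.766.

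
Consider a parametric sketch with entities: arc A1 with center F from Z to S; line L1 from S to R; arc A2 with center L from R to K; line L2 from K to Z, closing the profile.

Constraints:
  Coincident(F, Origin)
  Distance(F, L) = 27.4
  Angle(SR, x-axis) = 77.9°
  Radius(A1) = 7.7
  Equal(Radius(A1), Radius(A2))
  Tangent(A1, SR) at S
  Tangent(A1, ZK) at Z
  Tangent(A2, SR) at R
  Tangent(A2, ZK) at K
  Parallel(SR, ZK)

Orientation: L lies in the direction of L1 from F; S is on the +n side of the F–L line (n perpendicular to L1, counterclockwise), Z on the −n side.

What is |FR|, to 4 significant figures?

28.46

The slot axis is L1's direction at 77.9°, so u = (cos 77.9°, sin 77.9°) = (0.2096, 0.9778) and n = (−sin 77.9°, cos 77.9°) = (-0.9778, 0.2096). F is at the origin and L lies 27.4 along u from F, so L = 27.4·u = (5.744, 26.79). Tangency of A1 to both parallel lines with radius 7.7 puts S and Z at F ± 7.7·n: S = (-7.529, 1.614), Z = (7.529, -1.614). Equal radii place R and K the same way about L: R = L + 7.7·n = (-1.785, 28.41), K = L − 7.7·n = (13.27, 25.18). Then |FR| = |R − F| = 28.46.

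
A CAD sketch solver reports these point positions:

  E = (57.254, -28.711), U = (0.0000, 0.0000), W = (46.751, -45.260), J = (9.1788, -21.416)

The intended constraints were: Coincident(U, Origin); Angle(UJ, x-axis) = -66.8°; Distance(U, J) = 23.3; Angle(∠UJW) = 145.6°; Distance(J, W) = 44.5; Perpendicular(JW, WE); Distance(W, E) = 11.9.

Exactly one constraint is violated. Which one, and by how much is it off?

Distance(W, E) = 11.9 — off by 7.70.

U = (0.00, 0.00) ✓; UJ at -66.80° ✓; |UJ| = 23.30 ✓; ∠UJW = 145.6° ✓; |JW| = 44.50 ✓; ∠(JW, WE) = 90.00° ✓; |WE| = 19.60 ✗.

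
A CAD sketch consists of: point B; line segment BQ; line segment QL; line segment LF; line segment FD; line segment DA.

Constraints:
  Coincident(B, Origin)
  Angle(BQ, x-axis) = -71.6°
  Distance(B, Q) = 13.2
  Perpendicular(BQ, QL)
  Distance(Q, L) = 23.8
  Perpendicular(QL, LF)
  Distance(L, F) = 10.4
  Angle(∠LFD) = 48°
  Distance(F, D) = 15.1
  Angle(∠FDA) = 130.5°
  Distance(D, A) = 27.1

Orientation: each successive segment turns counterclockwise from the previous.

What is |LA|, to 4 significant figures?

28.78

B is at the origin; BQ runs at -71.6° with length 13.2, so Q = (4.167, -12.53). The perpendicularity gives QL at right angles to BQ, so QL runs at 18.40°; with |QL| = 23.8, L = (26.75, -5.013). QL ⟂ LF, so LF runs at 108.4°; with |LF| = 10.4, F = (23.47, 4.856). ∠LFD = 48.0° gives FD at -119.6° from the x-axis; with |FD| = 15.1, D = (16.01, -8.274). ∠FDA = 130.5° gives DA at -70.10° from the x-axis; with |DA| = 27.1, A = (25.23, -33.76). Then |LA| = |A − L| = 28.78.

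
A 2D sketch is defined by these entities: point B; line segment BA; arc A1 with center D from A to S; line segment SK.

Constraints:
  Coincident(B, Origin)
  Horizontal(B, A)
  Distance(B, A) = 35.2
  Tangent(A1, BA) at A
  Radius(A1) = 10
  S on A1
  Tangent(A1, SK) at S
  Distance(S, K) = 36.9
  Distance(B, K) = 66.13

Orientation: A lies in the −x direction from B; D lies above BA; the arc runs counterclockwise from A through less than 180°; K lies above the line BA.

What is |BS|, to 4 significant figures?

31.02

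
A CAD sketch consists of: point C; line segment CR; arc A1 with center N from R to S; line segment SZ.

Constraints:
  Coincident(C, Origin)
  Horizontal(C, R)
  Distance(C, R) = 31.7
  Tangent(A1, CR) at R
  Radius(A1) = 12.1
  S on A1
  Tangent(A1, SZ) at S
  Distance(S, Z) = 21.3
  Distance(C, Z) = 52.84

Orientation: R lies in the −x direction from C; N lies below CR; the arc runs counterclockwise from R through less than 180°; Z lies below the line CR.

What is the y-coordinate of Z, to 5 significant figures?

-35.416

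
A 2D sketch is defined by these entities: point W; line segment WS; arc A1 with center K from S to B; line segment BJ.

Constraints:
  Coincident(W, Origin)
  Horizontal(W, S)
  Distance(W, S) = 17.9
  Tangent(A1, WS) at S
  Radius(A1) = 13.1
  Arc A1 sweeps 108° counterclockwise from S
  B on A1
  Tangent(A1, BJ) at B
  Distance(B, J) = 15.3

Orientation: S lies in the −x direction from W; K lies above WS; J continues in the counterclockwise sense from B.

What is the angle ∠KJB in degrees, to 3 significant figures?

40.6°

On A1, S sits at bearing -90° from K; a 108° counterclockwise sweep puts B at bearing 18°, so B = K + 13.1·(cos 18°, sin 18°) = (-5.44, 17.1). The tangent condition forces KB to be normal to BJ, so BJ runs along (−sin 18°, cos 18°); with |BJ| = 15.3, J = (-10.2, 31.7). Then cos ∠KJB = JK·JB / (|JK||JB|), giving 40.6°.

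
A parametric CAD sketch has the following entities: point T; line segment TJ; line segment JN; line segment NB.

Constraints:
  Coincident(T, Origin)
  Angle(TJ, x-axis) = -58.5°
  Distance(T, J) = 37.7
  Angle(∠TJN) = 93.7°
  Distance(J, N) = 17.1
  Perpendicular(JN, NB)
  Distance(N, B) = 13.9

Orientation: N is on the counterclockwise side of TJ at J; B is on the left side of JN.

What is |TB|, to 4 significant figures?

30.73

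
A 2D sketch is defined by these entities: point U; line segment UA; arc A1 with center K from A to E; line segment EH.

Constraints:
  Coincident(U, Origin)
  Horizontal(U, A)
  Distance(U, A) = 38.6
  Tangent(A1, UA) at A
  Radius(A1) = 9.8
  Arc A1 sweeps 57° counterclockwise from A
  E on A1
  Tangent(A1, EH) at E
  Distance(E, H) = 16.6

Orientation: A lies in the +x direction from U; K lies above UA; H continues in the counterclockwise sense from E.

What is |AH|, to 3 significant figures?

25.2

U is at the origin; UA is horizontal with |UA| = 38.6 and A on the +x side, so A = (38.6, 0.00). A1 meets UA tangentially, so KA is at right angles to UA, so K = A + (0, 9.8) = (38.6, 9.80). On A1, A sits at bearing -90° from K; a 57° counterclockwise sweep puts E at bearing -33°, so E = K + 9.8·(cos -33°, sin -33°) = (46.8, 4.46). Tangency of A1 to EH means the radius KE is perpendicular to EH, so EH runs along (−sin -33°, cos -33°); with |EH| = 16.6, H = (55.9, 18.4). Then |AH| = |H − A| = 25.2.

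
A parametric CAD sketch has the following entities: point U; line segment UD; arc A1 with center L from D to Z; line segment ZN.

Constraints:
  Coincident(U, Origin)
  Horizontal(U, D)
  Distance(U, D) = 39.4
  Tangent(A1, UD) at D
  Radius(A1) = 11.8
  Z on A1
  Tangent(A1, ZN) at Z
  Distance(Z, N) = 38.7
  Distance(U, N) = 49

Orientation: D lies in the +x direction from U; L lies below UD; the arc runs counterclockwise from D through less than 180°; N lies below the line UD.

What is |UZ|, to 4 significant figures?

29.33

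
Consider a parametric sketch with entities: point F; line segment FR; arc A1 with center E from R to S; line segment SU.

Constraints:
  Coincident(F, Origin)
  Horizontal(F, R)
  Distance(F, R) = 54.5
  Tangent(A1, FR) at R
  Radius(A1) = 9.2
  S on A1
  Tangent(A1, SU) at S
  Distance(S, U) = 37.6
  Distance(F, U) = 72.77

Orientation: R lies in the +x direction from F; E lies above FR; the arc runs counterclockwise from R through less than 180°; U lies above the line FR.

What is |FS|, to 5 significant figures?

64.454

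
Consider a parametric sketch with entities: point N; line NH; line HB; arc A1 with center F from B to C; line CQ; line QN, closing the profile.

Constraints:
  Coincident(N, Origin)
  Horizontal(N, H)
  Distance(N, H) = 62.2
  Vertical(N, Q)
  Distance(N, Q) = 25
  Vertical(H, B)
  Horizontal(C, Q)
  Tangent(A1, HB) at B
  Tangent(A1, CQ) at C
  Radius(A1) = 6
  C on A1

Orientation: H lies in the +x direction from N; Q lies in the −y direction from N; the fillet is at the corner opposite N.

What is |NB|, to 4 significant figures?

65.04

N is at the origin; NH is horizontal with |NH| = 62.2 and H on the +x side, so H = (62.20, 0.000). N and Q share the same x with |NQ| = 25.0 and Q on the −y side, so Q = (0.000, -25.00). The virtual corner opposite N is at (62.20, -25.00). Tangency of A1 to HB means the radius FB is perpendicular to HB and A1 meets CQ tangentially, so FC is at right angles to CQ, with radius 6.0, so the center F sits 6.0 in from both sides at F = (56.20, -19.00). That places the tangent points at B = (62.20, -19.00) on HB and C = (56.20, -25.00) on CQ. Then |NB| = |B − N| = 65.04.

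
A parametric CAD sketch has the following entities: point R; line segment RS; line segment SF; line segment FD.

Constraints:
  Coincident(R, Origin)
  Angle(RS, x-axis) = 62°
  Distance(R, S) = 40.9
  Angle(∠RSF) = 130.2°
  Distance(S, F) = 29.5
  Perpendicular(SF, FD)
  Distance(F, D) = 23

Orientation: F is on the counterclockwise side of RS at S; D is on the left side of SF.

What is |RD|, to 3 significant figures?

56.5

R is at the origin; RS runs at 62.0° with length 40.9, so S = 40.9·(cos 62.0°, sin 62.0°) = (19.2, 36.1). ∠RSF = 130.2°, so SF runs at 62.0° + (180° − 130.2°) = 112° from the x-axis; with |SF| = 29.5, F = S + 29.5·(cos 112°, sin 112°) = (8.25, 63.5). SF is perpendicular to FD; with |FD| = 23.0 on the left of SF, D = F + 23.0·(-0.928, -0.371) = (-13.1, 55.0). Then |RD| = |D − R| = 56.5.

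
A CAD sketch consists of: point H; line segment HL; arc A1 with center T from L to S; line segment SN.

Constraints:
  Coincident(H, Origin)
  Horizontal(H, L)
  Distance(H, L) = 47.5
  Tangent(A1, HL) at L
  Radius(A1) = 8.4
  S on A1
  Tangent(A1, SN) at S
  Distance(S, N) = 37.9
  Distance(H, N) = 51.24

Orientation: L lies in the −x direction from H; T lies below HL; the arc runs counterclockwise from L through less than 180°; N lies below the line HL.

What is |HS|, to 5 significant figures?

55.585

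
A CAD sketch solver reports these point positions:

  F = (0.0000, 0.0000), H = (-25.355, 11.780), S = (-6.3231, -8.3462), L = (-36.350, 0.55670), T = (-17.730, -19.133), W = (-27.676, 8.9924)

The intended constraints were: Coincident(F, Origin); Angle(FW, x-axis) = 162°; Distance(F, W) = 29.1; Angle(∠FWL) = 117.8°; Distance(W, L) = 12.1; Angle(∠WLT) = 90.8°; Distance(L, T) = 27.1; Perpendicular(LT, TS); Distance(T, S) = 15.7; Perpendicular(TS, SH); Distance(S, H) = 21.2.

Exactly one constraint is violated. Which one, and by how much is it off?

Distance(S, H) = 21.2 — off by 6.50.

F = (0.00, 0.00) ✓; FW at 162.0° ✓; |FW| = 29.10 ✓; ∠FWL = 117.8° ✓; |WL| = 12.10 ✓; ∠WLT = 90.80° ✓; |LT| = 27.10 ✓; ∠(LT, TS) = 90.00° ✓; |TS| = 15.70 ✓; ∠(TS, SH) = 90.00° ✓; |SH| = 27.70 ✗.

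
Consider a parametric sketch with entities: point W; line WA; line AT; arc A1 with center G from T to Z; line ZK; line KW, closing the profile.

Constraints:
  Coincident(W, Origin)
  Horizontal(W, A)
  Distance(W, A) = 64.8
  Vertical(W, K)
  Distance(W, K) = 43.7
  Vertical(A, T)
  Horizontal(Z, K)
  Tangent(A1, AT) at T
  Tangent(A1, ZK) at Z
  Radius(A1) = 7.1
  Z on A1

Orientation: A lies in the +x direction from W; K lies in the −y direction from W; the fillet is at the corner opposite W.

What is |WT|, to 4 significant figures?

74.42

The virtual corner opposite W is at (64.80, -43.70). The tangent condition forces GT to be normal to AT and A1 meets ZK tangentially, so GZ is at right angles to ZK, with radius 7.1, so the center G sits 7.1 in from both sides at G = (57.70, -36.60). That places the tangent points at T = (64.80, -36.60) on AT and Z = (57.70, -43.70) on ZK. Then |WT| = |T − W| = 74.42.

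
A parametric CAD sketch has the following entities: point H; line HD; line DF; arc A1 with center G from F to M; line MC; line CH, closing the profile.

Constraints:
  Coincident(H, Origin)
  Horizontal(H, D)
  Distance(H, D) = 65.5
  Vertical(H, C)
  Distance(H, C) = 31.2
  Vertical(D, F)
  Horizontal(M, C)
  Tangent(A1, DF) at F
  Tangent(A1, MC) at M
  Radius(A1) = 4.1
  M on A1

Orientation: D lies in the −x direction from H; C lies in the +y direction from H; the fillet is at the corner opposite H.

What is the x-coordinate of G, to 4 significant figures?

-61.40

HC is vertical with |HC| = 31.2 and C on the +y side, so C = (0.000, 31.20). The virtual corner opposite H is at (-65.50, 31.20). Tangency of A1 to DF means the radius GF is perpendicular to DF and tangency of A1 to MC means the radius GM is perpendicular to MC, with radius 4.1, so the center G sits 4.1 in from both sides at G = (-61.40, 27.10). So G.x = -61.40.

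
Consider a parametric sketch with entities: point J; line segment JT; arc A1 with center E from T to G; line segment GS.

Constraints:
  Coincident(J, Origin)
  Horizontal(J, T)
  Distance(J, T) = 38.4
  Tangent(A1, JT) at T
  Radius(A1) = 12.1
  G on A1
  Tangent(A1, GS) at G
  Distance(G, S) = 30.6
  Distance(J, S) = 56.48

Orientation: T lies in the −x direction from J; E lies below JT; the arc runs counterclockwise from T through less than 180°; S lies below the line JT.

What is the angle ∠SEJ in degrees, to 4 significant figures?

100.6°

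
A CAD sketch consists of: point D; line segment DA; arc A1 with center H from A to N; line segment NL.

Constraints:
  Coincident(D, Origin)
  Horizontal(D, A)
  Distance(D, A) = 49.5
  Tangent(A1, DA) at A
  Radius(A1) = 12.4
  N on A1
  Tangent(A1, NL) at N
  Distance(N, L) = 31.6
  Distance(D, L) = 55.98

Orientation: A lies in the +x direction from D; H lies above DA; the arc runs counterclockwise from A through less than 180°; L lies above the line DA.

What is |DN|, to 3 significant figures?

61.9

Checks: |HN| = 12.40 ✓; ∠(HN, NL) = 90.00° ✓; |NL| = 31.60 ✓; |DL| = 55.98 ✓.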